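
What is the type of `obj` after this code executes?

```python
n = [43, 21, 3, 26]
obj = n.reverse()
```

list.reverse() returns None

NoneType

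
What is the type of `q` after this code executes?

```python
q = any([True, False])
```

any() returns bool

bool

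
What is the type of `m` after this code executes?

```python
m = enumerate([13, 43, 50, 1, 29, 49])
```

enumerate() returns an enumerate iterator object

enumerate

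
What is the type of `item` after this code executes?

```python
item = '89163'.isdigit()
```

str.isdigit() returns bool

bool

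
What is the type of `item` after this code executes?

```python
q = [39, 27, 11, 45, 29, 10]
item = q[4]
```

Indexing a list of ints returns int (q[4] = 29)

int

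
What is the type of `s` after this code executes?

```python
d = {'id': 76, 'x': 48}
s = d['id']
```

Accessing dict[str, int] with key 'id' returns int value 76

int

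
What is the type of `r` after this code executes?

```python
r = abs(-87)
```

abs() of int returns int

int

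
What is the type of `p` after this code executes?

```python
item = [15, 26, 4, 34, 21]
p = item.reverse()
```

list.reverse() returns None

NoneType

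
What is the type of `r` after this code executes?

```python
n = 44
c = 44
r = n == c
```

Equality comparison returns bool

bool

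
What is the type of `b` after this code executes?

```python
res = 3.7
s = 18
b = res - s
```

float - int returns float (3.7 - 18 = -14.3)

float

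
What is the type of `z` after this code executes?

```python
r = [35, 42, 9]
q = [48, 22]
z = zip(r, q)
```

zip() returns a zip iterator object

zip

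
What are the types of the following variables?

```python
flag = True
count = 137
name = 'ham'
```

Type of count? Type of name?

count is int; name is str

int, str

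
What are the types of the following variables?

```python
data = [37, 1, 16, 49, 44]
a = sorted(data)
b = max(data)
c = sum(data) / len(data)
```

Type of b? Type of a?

max of ints returns int; sorted() returns list

int, list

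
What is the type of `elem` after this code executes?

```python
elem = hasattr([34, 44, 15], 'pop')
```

hasattr() returns bool

bool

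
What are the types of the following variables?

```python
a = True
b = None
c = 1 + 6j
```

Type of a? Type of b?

a is bool; b is NoneType

bool, NoneType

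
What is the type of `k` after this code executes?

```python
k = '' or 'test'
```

'or' returns first truthy value ('test', which is str)

str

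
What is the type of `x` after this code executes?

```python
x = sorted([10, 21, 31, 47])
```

sorted() always returns list

list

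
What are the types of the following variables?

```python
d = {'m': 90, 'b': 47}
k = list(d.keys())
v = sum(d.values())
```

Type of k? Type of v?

list(...) returns list; sum of int values returns int

list, int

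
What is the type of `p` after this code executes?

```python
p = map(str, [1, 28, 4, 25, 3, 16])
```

map() returns a map iterator object

map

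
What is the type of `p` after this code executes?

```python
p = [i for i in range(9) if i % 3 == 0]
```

A list comprehension [...] produces a list

list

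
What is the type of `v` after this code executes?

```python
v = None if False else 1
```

Ternary: condition is False, else branch (1) taken → int

int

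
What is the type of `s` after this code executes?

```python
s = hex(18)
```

hex() returns str representation

str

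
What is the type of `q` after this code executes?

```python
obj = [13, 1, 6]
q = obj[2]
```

Indexing a list of ints returns int (obj[2] = 6)

int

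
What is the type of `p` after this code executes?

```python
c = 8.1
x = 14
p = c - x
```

float - int returns float (8.1 - 14 = -5.9)

float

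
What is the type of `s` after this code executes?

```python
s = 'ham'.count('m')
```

str.count() returns int

int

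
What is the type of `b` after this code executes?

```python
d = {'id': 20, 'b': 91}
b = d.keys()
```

.keys() returns a dict_keys view object

dict_keys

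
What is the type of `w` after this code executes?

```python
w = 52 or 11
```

'or' returns the first truthy value (52, which is int)

int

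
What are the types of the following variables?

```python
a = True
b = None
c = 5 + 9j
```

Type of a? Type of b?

a is bool; b is NoneType

bool, NoneType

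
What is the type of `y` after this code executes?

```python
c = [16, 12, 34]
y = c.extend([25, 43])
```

list.extend() returns None

NoneType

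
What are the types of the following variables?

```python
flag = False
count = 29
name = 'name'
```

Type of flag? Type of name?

flag is bool; name is str

bool, str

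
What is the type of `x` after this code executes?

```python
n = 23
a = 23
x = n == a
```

Equality comparison returns bool

bool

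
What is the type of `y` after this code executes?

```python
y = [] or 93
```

'or' returns first truthy value (93, which is int)

int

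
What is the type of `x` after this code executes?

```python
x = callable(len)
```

callable() returns bool

bool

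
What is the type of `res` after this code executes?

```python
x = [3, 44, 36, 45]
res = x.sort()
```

list.sort() returns None (sorts in place)

NoneType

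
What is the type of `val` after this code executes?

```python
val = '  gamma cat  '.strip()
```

str.strip() returns str

str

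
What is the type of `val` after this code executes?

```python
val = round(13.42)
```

round() with no ndigits arg returns int

int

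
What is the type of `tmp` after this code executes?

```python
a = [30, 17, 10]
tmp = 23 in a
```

'in' operator returns bool

bool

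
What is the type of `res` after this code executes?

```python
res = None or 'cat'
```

'or' with None returns the other value ('cat', str)

str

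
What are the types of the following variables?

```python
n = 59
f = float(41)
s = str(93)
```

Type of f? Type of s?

f is float; s is str

float, str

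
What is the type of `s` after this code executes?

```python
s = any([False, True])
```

any() returns bool

bool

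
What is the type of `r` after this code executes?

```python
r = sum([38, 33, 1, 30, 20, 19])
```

sum() of ints returns int

int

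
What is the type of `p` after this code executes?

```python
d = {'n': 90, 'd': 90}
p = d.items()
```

dict.items() returns a dict_items view

dict_items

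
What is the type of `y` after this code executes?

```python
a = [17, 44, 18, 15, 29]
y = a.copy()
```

list.copy() returns list

list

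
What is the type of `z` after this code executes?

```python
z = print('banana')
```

print() returns None

NoneType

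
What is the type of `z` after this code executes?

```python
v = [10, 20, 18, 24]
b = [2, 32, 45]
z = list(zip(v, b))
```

list(zip(...)) returns a list of tuples

list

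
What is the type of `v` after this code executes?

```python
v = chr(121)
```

chr() returns str (single character)

str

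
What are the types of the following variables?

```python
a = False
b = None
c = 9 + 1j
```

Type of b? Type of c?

b is NoneType; c is complex

NoneType, complex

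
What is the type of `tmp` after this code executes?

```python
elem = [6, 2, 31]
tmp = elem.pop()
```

list.pop() returns the popped element (int here)

int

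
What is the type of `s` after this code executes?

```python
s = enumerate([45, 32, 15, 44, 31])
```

enumerate() returns an enumerate iterator object

enumerate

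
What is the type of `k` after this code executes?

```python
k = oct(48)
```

oct() returns str representation

str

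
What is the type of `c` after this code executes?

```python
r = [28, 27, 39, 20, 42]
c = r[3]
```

Indexing a list of ints returns int (r[3] = 20)

int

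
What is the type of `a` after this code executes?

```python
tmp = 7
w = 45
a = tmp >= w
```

Comparison operators return bool

bool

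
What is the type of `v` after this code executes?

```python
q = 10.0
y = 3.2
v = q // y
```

float // float returns float (floor division preserves float type)

float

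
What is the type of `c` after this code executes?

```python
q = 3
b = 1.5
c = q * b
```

int * float returns float (3 * 1.5 = 4.5)

float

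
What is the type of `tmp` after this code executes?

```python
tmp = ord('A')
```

ord() returns int (Unicode code point)

int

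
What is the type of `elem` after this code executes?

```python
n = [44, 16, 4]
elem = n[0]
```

Indexing a list of ints returns int (n[0] = 44)

int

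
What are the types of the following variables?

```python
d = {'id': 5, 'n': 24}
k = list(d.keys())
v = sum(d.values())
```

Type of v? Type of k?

sum of int values returns int; list(...) returns list

int, list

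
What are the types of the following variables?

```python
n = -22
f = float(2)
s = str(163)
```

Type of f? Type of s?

f is float; s is str

float, str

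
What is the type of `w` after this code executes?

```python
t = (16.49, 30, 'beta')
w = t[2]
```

Index 2 of tuple is 'beta' which is str

str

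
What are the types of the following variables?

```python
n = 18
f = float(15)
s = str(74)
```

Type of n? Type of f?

n is int; f is float

int, float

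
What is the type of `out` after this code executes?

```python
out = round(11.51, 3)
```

round() with ndigits arg returns float

float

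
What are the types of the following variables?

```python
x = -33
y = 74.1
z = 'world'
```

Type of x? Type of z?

x is int; z is str

int, str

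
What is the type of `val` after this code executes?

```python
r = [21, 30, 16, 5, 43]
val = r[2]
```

Indexing a list of ints returns int (r[2] = 16)

int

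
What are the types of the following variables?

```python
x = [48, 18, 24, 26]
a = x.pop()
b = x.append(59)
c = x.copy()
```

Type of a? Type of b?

list.pop() returns the element (int); list.append() returns None

int, NoneType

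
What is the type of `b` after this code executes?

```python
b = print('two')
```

print() returns None

NoneType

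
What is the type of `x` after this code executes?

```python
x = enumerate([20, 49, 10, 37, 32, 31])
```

enumerate() returns an enumerate iterator object

enumerate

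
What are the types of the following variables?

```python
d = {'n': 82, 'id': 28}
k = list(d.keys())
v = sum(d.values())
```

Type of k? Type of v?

list(...) returns list; sum of int values returns int

list, int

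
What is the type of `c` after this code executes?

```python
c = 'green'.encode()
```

str.encode() returns bytes

bytes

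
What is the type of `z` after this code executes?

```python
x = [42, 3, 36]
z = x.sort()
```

list.sort() returns None (sorts in place)

NoneType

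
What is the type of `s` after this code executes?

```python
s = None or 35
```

'or' with None returns the other value (35, int)

int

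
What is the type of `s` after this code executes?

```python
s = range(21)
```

range() returns a range object

range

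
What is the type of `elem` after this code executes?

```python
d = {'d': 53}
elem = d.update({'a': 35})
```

dict.update() returns None

NoneType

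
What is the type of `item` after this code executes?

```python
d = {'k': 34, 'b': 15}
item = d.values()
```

.values() returns a dict_values view object

dict_values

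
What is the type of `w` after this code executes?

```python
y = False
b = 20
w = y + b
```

bool + int returns int (False is 0, so 0 + 20 = 20)

int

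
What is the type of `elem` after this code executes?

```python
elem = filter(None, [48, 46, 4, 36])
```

filter() returns a filter iterator object

filter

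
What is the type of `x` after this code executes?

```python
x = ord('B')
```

ord() returns int (Unicode code point)

int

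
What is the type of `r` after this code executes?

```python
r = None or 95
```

'or' with None returns the other value (95, int)

int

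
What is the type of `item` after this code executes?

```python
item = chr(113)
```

chr() returns str (single character)

str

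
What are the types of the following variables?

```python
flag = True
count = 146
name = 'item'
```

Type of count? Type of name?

count is int; name is str

int, str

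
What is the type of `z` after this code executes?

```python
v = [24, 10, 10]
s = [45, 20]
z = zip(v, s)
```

zip() returns a zip iterator object

zip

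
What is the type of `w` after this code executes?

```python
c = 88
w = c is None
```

'is' comparison returns bool

bool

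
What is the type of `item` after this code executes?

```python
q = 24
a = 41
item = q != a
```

Comparison operators return bool

bool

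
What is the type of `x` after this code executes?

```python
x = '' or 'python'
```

'or' returns first truthy value ('python', which is str)

str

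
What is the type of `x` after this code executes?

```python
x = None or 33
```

'or' with None returns the other value (33, int)

int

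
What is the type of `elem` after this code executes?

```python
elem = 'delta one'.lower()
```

str.lower() returns str

str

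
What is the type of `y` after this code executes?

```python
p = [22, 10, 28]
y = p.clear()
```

list.clear() returns None

NoneType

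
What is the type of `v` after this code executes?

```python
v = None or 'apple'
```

'or' with None returns the other value ('apple', str)

str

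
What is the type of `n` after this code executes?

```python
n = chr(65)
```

chr() returns str (single character)

str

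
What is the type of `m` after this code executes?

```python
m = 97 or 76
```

'or' returns the first truthy value (97, which is int)

int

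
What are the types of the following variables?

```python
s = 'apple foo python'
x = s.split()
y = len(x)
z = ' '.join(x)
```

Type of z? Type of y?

str.join() returns str; len() returns int

str, int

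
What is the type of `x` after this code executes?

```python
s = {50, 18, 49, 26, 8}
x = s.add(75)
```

set.add() returns None (mutates in place)

NoneType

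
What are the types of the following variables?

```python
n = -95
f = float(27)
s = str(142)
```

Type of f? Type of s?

f is float; s is str

float, str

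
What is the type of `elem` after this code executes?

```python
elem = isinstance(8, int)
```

isinstance() returns bool

bool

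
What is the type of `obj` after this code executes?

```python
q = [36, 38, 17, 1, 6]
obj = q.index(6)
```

list.index() returns int

int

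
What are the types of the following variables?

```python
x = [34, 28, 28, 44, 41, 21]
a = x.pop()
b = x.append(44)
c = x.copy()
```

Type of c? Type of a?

list.copy() returns list; list.pop() returns the element (int)

list, int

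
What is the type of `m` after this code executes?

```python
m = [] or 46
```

'or' returns first truthy value (46, which is int)

int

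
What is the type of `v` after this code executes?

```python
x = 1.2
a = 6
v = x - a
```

float - int returns float (1.2 - 6 = -4.8)

float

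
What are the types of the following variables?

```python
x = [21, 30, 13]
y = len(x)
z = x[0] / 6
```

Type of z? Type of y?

int / int returns float; len() returns int

float, int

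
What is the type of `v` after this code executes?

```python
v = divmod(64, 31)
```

divmod() returns a tuple (quotient, remainder)

tuple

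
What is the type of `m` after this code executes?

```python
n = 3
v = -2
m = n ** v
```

int ** negative int returns float

float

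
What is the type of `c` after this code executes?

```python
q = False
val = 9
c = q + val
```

bool + int returns int (False is 0, so 0 + 9 = 9)

int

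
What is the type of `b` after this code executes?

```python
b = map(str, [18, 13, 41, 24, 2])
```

map() returns a map iterator object

map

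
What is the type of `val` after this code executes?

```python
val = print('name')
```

print() returns None

NoneType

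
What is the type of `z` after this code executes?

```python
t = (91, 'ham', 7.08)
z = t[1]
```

Index 1 of tuple is 'ham' which is str

str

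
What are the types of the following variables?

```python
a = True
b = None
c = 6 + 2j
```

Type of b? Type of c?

b is NoneType; c is complex

NoneType, complex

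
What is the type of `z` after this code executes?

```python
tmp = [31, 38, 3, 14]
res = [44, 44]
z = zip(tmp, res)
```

zip() returns a zip iterator object

zip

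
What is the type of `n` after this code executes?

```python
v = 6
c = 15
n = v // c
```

int // int returns int (6 // 15 = 0)

int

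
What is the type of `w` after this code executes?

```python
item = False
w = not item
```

'not' always returns bool

bool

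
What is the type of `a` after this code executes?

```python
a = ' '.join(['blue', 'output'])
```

str.join() returns str

str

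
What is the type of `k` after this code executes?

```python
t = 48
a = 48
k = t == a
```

Equality comparison returns bool

bool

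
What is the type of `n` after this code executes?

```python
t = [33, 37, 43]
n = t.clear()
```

list.clear() returns None

NoneType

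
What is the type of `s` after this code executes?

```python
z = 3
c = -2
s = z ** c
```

int ** negative int returns float

float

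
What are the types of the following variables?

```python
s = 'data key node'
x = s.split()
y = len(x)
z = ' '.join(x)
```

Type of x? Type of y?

str.split() returns list; len() returns int

list, int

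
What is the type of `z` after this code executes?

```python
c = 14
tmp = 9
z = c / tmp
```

int / int always returns float in Python 3 (14 / 9 = 1.55556)

float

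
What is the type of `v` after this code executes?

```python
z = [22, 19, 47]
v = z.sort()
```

list.sort() returns None (sorts in place)

NoneType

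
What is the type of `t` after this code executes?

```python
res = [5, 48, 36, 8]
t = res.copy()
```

list.copy() returns list

list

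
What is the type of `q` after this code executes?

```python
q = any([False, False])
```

any() returns bool

bool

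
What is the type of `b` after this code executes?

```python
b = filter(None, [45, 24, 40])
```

filter() returns a filter iterator object

filter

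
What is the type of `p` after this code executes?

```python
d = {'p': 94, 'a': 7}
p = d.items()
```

dict.items() returns a dict_items view

dict_items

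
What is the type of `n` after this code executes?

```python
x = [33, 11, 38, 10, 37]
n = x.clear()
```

list.clear() returns None

NoneType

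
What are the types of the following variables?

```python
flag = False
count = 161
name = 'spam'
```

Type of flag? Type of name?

flag is bool; name is str

bool, str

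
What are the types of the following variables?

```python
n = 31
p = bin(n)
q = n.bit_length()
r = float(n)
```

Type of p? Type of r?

bin() returns str; float() returns float

str, float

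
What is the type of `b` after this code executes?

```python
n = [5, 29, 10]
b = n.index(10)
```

list.index() returns int

int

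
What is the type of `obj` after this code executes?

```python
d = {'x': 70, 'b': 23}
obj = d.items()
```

dict.items() returns a dict_items view

dict_items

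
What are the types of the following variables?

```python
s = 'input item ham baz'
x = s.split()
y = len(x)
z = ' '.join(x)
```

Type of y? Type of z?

len() returns int; str.join() returns str

int, str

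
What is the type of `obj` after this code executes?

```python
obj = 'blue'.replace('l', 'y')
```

str.replace() returns str

str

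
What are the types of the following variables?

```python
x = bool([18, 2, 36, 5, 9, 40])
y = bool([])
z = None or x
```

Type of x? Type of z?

bool() returns bool; None or <bool> returns the bool

bool, bool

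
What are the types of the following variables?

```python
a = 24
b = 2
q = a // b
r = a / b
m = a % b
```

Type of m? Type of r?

int % int returns int; int / int returns float

int, float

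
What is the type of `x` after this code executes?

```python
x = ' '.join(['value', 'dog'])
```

str.join() returns str

str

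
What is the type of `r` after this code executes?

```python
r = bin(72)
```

bin() returns str representation

str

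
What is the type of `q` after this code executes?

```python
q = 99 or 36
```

'or' returns the first truthy value (99, which is int)

int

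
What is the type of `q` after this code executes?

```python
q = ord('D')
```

ord() returns int (Unicode code point)

int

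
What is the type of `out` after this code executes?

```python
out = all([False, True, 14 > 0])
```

all() returns bool

bool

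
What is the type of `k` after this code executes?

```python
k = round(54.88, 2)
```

round() with ndigits arg returns float

float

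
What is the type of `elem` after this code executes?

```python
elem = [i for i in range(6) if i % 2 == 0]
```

A list comprehension [...] produces a list

list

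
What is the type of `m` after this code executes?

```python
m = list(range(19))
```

list(range(...)) returns list

list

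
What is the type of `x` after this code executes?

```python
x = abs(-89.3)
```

abs() of float returns float

float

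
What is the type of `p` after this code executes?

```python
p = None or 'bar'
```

'or' with None returns the other value ('bar', str)

str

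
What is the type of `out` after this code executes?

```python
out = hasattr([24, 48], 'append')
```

hasattr() returns bool

bool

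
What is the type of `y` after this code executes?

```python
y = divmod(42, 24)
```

divmod() returns a tuple (quotient, remainder)

tuple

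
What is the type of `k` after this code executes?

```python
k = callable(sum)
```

callable() returns bool

bool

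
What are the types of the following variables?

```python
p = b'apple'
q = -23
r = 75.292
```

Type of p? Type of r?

p is bytes; r is float

bytes, float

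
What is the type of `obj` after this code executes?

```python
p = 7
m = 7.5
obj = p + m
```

int + float returns float (7 + 7.5 = 14.5)

float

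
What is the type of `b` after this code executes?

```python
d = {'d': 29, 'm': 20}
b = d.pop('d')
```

dict.pop() returns the value (int)

int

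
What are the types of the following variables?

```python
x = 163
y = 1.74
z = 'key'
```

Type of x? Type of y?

x is int; y is float

int, float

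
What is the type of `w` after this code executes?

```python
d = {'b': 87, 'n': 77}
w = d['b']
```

Accessing dict[str, int] with key 'b' returns int value 87

int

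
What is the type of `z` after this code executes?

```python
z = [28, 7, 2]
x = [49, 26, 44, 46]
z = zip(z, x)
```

zip() returns a zip iterator object

zip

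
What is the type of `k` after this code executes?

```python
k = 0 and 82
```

'and' returns the first falsy value (0, which is int)

int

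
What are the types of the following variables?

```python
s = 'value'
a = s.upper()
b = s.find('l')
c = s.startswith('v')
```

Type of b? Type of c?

str.find() returns int; str.startswith() returns bool

int, bool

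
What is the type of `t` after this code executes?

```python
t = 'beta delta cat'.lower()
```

str.lower() returns str

str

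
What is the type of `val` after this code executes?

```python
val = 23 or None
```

'or' returns first truthy value (23, int)

int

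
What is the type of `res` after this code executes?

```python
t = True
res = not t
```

'not' always returns bool

bool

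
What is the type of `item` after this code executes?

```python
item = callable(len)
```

callable() returns bool

bool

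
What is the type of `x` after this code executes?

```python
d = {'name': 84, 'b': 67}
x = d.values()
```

.values() returns a dict_values view object

dict_values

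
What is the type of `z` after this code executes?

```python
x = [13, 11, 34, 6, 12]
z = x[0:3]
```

Slicing a list always returns a list

list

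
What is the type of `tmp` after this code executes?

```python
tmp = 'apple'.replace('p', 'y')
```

str.replace() returns str

str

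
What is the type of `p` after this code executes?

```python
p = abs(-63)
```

abs() of int returns int

int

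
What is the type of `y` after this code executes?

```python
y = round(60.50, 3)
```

round() with ndigits arg returns float

float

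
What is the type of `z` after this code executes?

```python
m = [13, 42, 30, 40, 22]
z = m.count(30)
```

list.count() returns int

int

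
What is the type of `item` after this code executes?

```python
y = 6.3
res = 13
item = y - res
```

float - int returns float (6.3 - 13 = -6.7)

float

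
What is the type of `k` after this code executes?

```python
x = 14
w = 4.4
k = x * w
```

int * float returns float (14 * 4.4 = 61.6)

float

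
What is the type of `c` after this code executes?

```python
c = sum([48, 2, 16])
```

sum() of ints returns int

int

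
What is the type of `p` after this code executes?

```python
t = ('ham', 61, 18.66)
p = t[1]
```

Index 1 of tuple is 61 which is int

int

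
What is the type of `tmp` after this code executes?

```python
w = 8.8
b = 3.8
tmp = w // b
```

float // float returns float (floor division preserves float type)

float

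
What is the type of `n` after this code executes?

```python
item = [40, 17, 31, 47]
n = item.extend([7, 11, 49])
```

list.extend() returns None

NoneType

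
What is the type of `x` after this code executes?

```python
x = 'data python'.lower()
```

str.lower() returns str

str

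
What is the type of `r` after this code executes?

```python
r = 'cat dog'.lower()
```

str.lower() returns str

str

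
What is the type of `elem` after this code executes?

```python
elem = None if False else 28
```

Ternary: condition is False, else branch (28) taken → int

int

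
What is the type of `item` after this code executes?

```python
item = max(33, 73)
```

max() of ints returns int

int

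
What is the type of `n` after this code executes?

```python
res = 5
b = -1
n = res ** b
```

int ** negative int returns float

float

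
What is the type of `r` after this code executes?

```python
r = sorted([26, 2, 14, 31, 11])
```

sorted() always returns list

list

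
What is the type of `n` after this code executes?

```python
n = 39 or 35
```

'or' returns the first truthy value (39, which is int)

int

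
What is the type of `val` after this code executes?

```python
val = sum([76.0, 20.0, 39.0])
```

sum() of floats returns float

float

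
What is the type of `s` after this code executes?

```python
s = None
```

None has type NoneType

NoneType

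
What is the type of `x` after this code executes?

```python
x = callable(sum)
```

callable() returns bool

bool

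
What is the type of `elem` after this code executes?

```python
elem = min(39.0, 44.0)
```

min() of floats returns float

float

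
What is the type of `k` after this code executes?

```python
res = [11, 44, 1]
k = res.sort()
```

list.sort() returns None (sorts in place)

NoneType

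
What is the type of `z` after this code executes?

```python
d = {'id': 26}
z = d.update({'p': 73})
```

dict.update() returns None

NoneType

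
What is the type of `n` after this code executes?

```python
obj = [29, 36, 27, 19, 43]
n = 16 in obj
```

'in' operator returns bool

bool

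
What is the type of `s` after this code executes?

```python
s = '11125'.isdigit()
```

str.isdigit() returns bool

bool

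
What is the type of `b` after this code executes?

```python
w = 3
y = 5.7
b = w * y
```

int * float returns float (3 * 5.7 = 17.1)

float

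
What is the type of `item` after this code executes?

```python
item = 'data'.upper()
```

str.upper() returns str

str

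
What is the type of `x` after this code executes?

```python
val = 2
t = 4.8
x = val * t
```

int * float returns float (2 * 4.8 = 9.6)

float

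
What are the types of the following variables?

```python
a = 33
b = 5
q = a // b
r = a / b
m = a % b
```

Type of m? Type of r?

int % int returns int; int / int returns float

int, float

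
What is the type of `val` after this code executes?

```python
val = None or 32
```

'or' with None returns the other value (32, int)

int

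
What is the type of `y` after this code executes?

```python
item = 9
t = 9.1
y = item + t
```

int + float returns float (9 + 9.1 = 18.1)

float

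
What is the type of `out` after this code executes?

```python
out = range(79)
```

range() returns a range object

range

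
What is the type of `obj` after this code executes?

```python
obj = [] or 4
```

'or' returns first truthy value (4, which is int)

int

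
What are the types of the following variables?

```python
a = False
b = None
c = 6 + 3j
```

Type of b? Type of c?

b is NoneType; c is complex

NoneType, complex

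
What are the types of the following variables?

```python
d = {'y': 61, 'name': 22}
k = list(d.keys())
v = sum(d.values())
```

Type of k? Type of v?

list(...) returns list; sum of int values returns int

list, int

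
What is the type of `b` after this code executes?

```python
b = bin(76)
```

bin() returns str representation

str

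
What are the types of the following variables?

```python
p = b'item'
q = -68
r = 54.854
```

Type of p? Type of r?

p is bytes; r is float

bytes, float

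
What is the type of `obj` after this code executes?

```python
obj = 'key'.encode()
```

str.encode() returns bytes

bytes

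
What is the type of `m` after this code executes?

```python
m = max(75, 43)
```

max() of ints returns int

int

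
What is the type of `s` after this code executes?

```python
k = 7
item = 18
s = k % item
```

int % int returns int (7 % 18 = 7)

int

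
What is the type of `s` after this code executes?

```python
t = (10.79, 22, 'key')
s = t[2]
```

Index 2 of tuple is 'key' which is str

str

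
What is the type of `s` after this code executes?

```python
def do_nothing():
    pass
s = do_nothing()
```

A function with no return statement returns None

NoneType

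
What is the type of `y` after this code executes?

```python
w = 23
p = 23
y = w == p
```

Equality comparison returns bool

bool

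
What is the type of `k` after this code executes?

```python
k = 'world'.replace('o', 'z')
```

str.replace() returns str

str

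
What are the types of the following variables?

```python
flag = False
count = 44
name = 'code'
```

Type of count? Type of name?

count is int; name is str

int, str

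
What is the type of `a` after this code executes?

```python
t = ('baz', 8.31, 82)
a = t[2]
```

Index 2 of tuple is 82 which is int

int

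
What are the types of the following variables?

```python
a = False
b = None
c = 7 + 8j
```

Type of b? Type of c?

b is NoneType; c is complex

NoneType, complex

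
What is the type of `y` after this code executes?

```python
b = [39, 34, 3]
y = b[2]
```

Indexing a list of ints returns int (b[2] = 3)

int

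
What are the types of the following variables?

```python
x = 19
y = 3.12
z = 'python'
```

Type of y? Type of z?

y is float; z is str

float, str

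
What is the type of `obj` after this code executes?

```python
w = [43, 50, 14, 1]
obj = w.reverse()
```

list.reverse() returns None

NoneType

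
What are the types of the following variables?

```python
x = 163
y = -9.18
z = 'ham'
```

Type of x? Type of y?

x is int; y is float

int, float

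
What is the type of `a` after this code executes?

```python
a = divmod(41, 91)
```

divmod() returns a tuple (quotient, remainder)

tuple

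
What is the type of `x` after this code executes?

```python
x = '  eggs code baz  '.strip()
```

str.strip() returns str

str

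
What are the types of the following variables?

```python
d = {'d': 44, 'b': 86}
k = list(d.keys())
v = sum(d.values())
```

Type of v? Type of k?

sum of int values returns int; list(...) returns list

int, list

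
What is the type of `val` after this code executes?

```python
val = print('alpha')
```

print() returns None

NoneType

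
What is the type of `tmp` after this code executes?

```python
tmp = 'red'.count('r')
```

str.count() returns int

int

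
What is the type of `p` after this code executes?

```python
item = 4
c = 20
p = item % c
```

int % int returns int (4 % 20 = 4)

int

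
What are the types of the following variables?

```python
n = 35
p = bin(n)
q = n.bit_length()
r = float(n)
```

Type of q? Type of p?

int.bit_length() returns int; bin() returns str

int, str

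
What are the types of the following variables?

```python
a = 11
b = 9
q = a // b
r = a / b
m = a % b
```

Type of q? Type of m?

int // int returns int; int % int returns int

int, int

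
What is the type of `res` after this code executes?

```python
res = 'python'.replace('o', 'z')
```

str.replace() returns str

str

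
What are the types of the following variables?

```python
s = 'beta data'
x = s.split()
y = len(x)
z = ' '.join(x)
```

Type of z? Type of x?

str.join() returns str; str.split() returns list

str, list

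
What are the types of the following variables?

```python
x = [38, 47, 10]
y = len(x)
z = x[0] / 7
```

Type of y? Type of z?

len() returns int; int / int returns float

int, float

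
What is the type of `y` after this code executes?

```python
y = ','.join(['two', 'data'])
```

str.join() returns str

str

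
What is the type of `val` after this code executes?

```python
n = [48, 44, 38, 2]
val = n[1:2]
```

Slicing a list always returns a list

list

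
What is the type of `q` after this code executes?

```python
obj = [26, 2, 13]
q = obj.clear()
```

list.clear() returns None

NoneType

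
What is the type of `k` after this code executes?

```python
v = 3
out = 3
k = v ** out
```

int ** positive int returns int (3 ** 3 = 27)

int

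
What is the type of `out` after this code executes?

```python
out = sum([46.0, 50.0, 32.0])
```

sum() of floats returns float

float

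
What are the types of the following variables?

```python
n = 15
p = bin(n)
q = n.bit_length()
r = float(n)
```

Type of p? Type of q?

bin() returns str; int.bit_length() returns int

str, int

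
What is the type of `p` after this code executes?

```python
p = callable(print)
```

callable() returns bool

bool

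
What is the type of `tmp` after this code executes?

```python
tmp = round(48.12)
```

round() with no ndigits arg returns int

int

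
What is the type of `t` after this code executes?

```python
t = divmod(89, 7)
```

divmod() returns a tuple (quotient, remainder)

tuple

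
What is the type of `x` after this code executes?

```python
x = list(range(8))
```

list(range(...)) returns list

list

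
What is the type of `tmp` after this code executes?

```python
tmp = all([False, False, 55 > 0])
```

all() returns bool

bool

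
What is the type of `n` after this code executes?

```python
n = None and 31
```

'and' returns first falsy value (None)

NoneType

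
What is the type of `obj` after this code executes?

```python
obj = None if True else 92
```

Ternary: condition is True, if branch (None) taken → NoneType

NoneType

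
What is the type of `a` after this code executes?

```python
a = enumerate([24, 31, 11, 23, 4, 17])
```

enumerate() returns an enumerate iterator object

enumerate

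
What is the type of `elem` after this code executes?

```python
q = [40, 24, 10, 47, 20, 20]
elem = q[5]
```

Indexing a list of ints returns int (q[5] = 20)

int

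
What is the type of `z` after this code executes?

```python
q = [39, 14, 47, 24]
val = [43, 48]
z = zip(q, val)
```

zip() returns a zip iterator object

zip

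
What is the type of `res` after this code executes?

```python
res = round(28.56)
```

round() with no ndigits arg returns int

int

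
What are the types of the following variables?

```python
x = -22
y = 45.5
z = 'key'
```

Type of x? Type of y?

x is int; y is float

int, float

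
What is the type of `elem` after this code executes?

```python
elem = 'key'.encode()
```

str.encode() returns bytes

bytes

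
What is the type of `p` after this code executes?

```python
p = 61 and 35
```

'and' returns the last value when all truthy (35, which is int)

int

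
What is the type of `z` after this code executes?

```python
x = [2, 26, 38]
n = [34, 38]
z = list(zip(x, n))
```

list(zip(...)) returns a list of tuples

list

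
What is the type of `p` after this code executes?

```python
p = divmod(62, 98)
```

divmod() returns a tuple (quotient, remainder)

tuple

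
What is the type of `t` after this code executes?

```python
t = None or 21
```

'or' with None returns the other value (21, int)

int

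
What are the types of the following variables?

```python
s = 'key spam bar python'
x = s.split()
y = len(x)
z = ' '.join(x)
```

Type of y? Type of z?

len() returns int; str.join() returns str

int, str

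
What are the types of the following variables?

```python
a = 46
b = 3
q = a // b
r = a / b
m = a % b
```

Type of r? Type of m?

int / int returns float; int % int returns int

float, int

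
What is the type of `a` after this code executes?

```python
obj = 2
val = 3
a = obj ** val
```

int ** positive int returns int (2 ** 3 = 8)

int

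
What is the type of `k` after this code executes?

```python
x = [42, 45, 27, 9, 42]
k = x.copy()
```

list.copy() returns list

list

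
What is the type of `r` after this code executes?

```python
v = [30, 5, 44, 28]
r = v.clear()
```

list.clear() returns None

NoneType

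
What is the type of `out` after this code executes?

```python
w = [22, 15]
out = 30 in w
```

'in' operator returns bool

bool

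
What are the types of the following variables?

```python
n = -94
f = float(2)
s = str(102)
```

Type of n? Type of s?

n is int; s is str

int, str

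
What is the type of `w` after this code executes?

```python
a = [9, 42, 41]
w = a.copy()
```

list.copy() returns list

list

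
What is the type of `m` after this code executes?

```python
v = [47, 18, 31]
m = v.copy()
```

list.copy() returns list

list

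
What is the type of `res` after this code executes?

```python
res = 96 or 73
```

'or' returns the first truthy value (96, which is int)

int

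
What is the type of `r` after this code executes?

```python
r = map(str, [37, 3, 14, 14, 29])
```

map() returns a map iterator object

map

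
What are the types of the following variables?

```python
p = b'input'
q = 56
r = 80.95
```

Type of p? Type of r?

p is bytes; r is float

bytes, float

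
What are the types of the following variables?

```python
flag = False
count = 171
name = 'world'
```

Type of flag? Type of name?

flag is bool; name is str

bool, str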